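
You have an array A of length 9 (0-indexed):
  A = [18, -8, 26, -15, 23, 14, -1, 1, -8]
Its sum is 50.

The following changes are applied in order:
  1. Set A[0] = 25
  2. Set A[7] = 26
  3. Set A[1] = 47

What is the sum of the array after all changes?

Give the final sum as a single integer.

Answer: 137

Derivation:
Initial sum: 50
Change 1: A[0] 18 -> 25, delta = 7, sum = 57
Change 2: A[7] 1 -> 26, delta = 25, sum = 82
Change 3: A[1] -8 -> 47, delta = 55, sum = 137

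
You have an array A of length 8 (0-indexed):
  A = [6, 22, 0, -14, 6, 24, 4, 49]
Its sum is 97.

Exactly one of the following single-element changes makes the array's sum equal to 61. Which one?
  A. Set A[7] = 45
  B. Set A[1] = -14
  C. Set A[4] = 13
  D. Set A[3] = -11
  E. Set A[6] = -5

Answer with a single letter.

Option A: A[7] 49->45, delta=-4, new_sum=97+(-4)=93
Option B: A[1] 22->-14, delta=-36, new_sum=97+(-36)=61 <-- matches target
Option C: A[4] 6->13, delta=7, new_sum=97+(7)=104
Option D: A[3] -14->-11, delta=3, new_sum=97+(3)=100
Option E: A[6] 4->-5, delta=-9, new_sum=97+(-9)=88

Answer: B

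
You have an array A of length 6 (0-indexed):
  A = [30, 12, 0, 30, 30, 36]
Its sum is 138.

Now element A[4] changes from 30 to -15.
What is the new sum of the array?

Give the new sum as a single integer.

Answer: 93

Derivation:
Old value at index 4: 30
New value at index 4: -15
Delta = -15 - 30 = -45
New sum = old_sum + delta = 138 + (-45) = 93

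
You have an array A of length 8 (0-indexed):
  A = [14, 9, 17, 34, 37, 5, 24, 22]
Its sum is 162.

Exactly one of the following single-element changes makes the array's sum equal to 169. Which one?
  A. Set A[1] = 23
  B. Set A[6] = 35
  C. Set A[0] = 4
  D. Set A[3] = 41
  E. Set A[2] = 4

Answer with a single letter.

Answer: D

Derivation:
Option A: A[1] 9->23, delta=14, new_sum=162+(14)=176
Option B: A[6] 24->35, delta=11, new_sum=162+(11)=173
Option C: A[0] 14->4, delta=-10, new_sum=162+(-10)=152
Option D: A[3] 34->41, delta=7, new_sum=162+(7)=169 <-- matches target
Option E: A[2] 17->4, delta=-13, new_sum=162+(-13)=149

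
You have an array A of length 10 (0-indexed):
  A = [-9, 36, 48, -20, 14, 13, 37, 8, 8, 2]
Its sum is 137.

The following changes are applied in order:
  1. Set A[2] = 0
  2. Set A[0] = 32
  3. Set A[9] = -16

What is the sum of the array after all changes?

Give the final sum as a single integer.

Answer: 112

Derivation:
Initial sum: 137
Change 1: A[2] 48 -> 0, delta = -48, sum = 89
Change 2: A[0] -9 -> 32, delta = 41, sum = 130
Change 3: A[9] 2 -> -16, delta = -18, sum = 112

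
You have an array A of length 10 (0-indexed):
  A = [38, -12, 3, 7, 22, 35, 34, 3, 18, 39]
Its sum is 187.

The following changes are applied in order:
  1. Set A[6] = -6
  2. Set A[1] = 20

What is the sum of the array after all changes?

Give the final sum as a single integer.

Initial sum: 187
Change 1: A[6] 34 -> -6, delta = -40, sum = 147
Change 2: A[1] -12 -> 20, delta = 32, sum = 179

Answer: 179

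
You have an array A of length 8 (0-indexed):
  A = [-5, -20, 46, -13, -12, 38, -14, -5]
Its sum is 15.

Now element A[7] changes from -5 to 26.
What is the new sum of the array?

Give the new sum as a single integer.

Old value at index 7: -5
New value at index 7: 26
Delta = 26 - -5 = 31
New sum = old_sum + delta = 15 + (31) = 46

Answer: 46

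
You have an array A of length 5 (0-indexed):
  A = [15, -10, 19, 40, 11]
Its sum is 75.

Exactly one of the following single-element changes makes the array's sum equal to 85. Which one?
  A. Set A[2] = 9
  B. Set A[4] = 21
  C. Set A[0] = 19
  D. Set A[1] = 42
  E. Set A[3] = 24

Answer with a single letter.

Answer: B

Derivation:
Option A: A[2] 19->9, delta=-10, new_sum=75+(-10)=65
Option B: A[4] 11->21, delta=10, new_sum=75+(10)=85 <-- matches target
Option C: A[0] 15->19, delta=4, new_sum=75+(4)=79
Option D: A[1] -10->42, delta=52, new_sum=75+(52)=127
Option E: A[3] 40->24, delta=-16, new_sum=75+(-16)=59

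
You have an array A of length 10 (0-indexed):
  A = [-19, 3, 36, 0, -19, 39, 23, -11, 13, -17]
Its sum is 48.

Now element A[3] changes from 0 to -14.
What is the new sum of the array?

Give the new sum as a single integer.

Answer: 34

Derivation:
Old value at index 3: 0
New value at index 3: -14
Delta = -14 - 0 = -14
New sum = old_sum + delta = 48 + (-14) = 34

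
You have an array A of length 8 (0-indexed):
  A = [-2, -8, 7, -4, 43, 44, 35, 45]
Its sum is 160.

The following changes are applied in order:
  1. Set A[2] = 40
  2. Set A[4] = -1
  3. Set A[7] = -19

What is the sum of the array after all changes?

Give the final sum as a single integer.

Answer: 85

Derivation:
Initial sum: 160
Change 1: A[2] 7 -> 40, delta = 33, sum = 193
Change 2: A[4] 43 -> -1, delta = -44, sum = 149
Change 3: A[7] 45 -> -19, delta = -64, sum = 85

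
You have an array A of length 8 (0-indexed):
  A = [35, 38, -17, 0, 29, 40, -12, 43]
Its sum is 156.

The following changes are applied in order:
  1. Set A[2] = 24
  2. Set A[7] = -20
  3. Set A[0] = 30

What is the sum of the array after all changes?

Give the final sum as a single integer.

Answer: 129

Derivation:
Initial sum: 156
Change 1: A[2] -17 -> 24, delta = 41, sum = 197
Change 2: A[7] 43 -> -20, delta = -63, sum = 134
Change 3: A[0] 35 -> 30, delta = -5, sum = 129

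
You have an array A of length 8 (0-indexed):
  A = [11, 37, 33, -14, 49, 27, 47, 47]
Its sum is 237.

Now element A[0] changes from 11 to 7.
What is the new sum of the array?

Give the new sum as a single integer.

Old value at index 0: 11
New value at index 0: 7
Delta = 7 - 11 = -4
New sum = old_sum + delta = 237 + (-4) = 233

Answer: 233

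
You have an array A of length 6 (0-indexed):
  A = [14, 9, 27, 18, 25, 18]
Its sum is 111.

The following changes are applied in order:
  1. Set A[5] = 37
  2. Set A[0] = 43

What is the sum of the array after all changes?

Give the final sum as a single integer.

Initial sum: 111
Change 1: A[5] 18 -> 37, delta = 19, sum = 130
Change 2: A[0] 14 -> 43, delta = 29, sum = 159

Answer: 159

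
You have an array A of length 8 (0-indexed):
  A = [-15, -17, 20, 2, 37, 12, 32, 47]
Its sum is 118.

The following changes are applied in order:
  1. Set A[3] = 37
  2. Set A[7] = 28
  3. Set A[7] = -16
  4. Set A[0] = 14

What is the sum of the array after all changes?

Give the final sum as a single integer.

Answer: 119

Derivation:
Initial sum: 118
Change 1: A[3] 2 -> 37, delta = 35, sum = 153
Change 2: A[7] 47 -> 28, delta = -19, sum = 134
Change 3: A[7] 28 -> -16, delta = -44, sum = 90
Change 4: A[0] -15 -> 14, delta = 29, sum = 119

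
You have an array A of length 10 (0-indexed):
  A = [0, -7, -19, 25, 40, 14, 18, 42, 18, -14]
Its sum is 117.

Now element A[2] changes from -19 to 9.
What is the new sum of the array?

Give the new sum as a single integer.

Answer: 145

Derivation:
Old value at index 2: -19
New value at index 2: 9
Delta = 9 - -19 = 28
New sum = old_sum + delta = 117 + (28) = 145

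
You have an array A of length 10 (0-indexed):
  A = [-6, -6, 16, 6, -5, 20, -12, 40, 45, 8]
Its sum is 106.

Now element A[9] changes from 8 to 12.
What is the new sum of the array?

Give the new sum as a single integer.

Old value at index 9: 8
New value at index 9: 12
Delta = 12 - 8 = 4
New sum = old_sum + delta = 106 + (4) = 110

Answer: 110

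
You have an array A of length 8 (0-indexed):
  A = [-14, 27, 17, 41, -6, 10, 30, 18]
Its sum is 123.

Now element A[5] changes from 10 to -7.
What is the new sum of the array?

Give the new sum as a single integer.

Old value at index 5: 10
New value at index 5: -7
Delta = -7 - 10 = -17
New sum = old_sum + delta = 123 + (-17) = 106

Answer: 106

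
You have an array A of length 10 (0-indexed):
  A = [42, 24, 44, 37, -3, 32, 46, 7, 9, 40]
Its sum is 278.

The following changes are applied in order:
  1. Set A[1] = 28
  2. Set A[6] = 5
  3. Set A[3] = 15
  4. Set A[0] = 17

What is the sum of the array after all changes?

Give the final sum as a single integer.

Answer: 194

Derivation:
Initial sum: 278
Change 1: A[1] 24 -> 28, delta = 4, sum = 282
Change 2: A[6] 46 -> 5, delta = -41, sum = 241
Change 3: A[3] 37 -> 15, delta = -22, sum = 219
Change 4: A[0] 42 -> 17, delta = -25, sum = 194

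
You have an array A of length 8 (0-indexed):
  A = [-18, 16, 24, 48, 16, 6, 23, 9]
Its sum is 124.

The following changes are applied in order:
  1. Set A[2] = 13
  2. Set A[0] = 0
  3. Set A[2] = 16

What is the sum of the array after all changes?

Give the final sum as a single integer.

Answer: 134

Derivation:
Initial sum: 124
Change 1: A[2] 24 -> 13, delta = -11, sum = 113
Change 2: A[0] -18 -> 0, delta = 18, sum = 131
Change 3: A[2] 13 -> 16, delta = 3, sum = 134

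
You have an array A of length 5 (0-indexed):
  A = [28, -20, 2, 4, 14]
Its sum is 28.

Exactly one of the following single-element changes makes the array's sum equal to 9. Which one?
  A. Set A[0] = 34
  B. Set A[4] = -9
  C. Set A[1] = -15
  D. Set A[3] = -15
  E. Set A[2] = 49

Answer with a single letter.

Answer: D

Derivation:
Option A: A[0] 28->34, delta=6, new_sum=28+(6)=34
Option B: A[4] 14->-9, delta=-23, new_sum=28+(-23)=5
Option C: A[1] -20->-15, delta=5, new_sum=28+(5)=33
Option D: A[3] 4->-15, delta=-19, new_sum=28+(-19)=9 <-- matches target
Option E: A[2] 2->49, delta=47, new_sum=28+(47)=75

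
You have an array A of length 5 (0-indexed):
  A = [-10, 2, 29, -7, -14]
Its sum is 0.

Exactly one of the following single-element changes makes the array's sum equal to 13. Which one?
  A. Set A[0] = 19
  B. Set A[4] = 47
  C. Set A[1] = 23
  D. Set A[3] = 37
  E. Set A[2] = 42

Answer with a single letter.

Answer: E

Derivation:
Option A: A[0] -10->19, delta=29, new_sum=0+(29)=29
Option B: A[4] -14->47, delta=61, new_sum=0+(61)=61
Option C: A[1] 2->23, delta=21, new_sum=0+(21)=21
Option D: A[3] -7->37, delta=44, new_sum=0+(44)=44
Option E: A[2] 29->42, delta=13, new_sum=0+(13)=13 <-- matches target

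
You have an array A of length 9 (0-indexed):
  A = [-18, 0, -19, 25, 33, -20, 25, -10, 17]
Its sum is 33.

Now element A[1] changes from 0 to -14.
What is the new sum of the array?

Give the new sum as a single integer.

Answer: 19

Derivation:
Old value at index 1: 0
New value at index 1: -14
Delta = -14 - 0 = -14
New sum = old_sum + delta = 33 + (-14) = 19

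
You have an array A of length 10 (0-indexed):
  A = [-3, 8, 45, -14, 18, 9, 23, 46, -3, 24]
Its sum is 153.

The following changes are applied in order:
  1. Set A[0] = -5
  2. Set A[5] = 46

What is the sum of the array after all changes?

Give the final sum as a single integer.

Answer: 188

Derivation:
Initial sum: 153
Change 1: A[0] -3 -> -5, delta = -2, sum = 151
Change 2: A[5] 9 -> 46, delta = 37, sum = 188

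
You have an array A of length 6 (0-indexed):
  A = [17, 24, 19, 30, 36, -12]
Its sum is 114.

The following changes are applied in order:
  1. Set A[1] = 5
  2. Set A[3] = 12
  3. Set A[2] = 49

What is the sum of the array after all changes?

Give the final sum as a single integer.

Initial sum: 114
Change 1: A[1] 24 -> 5, delta = -19, sum = 95
Change 2: A[3] 30 -> 12, delta = -18, sum = 77
Change 3: A[2] 19 -> 49, delta = 30, sum = 107

Answer: 107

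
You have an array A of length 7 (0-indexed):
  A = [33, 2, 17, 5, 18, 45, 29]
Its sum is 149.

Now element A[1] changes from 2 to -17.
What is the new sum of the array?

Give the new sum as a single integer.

Old value at index 1: 2
New value at index 1: -17
Delta = -17 - 2 = -19
New sum = old_sum + delta = 149 + (-19) = 130

Answer: 130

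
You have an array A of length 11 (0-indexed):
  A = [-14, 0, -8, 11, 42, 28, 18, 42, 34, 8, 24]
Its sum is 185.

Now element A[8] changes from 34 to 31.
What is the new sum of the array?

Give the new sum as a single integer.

Old value at index 8: 34
New value at index 8: 31
Delta = 31 - 34 = -3
New sum = old_sum + delta = 185 + (-3) = 182

Answer: 182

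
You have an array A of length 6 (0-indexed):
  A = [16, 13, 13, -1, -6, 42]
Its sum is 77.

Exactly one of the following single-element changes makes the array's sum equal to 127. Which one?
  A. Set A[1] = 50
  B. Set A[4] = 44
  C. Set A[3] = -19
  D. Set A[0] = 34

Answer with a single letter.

Answer: B

Derivation:
Option A: A[1] 13->50, delta=37, new_sum=77+(37)=114
Option B: A[4] -6->44, delta=50, new_sum=77+(50)=127 <-- matches target
Option C: A[3] -1->-19, delta=-18, new_sum=77+(-18)=59
Option D: A[0] 16->34, delta=18, new_sum=77+(18)=95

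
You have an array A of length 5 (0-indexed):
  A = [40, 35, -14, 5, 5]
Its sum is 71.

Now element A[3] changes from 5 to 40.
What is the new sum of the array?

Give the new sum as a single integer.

Answer: 106

Derivation:
Old value at index 3: 5
New value at index 3: 40
Delta = 40 - 5 = 35
New sum = old_sum + delta = 71 + (35) = 106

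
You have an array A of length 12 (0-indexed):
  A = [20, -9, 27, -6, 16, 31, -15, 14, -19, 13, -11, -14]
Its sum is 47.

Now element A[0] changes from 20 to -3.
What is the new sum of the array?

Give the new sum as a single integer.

Old value at index 0: 20
New value at index 0: -3
Delta = -3 - 20 = -23
New sum = old_sum + delta = 47 + (-23) = 24

Answer: 24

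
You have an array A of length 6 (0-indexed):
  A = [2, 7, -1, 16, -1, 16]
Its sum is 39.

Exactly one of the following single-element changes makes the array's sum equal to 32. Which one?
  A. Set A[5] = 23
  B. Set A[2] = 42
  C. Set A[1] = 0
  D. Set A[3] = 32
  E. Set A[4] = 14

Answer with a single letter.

Option A: A[5] 16->23, delta=7, new_sum=39+(7)=46
Option B: A[2] -1->42, delta=43, new_sum=39+(43)=82
Option C: A[1] 7->0, delta=-7, new_sum=39+(-7)=32 <-- matches target
Option D: A[3] 16->32, delta=16, new_sum=39+(16)=55
Option E: A[4] -1->14, delta=15, new_sum=39+(15)=54

Answer: C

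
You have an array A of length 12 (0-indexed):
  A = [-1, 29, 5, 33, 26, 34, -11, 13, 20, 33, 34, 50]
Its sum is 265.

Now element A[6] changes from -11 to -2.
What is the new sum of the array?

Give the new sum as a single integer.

Answer: 274

Derivation:
Old value at index 6: -11
New value at index 6: -2
Delta = -2 - -11 = 9
New sum = old_sum + delta = 265 + (9) = 274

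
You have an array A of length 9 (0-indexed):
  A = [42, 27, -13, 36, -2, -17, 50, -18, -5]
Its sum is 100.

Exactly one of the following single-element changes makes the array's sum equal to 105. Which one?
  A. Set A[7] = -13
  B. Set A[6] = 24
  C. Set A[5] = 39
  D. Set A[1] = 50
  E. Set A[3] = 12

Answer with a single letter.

Option A: A[7] -18->-13, delta=5, new_sum=100+(5)=105 <-- matches target
Option B: A[6] 50->24, delta=-26, new_sum=100+(-26)=74
Option C: A[5] -17->39, delta=56, new_sum=100+(56)=156
Option D: A[1] 27->50, delta=23, new_sum=100+(23)=123
Option E: A[3] 36->12, delta=-24, new_sum=100+(-24)=76

Answer: A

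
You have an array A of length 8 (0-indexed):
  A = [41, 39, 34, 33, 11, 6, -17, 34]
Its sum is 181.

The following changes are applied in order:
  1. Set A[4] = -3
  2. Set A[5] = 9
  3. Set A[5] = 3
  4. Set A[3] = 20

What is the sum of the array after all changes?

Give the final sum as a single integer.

Initial sum: 181
Change 1: A[4] 11 -> -3, delta = -14, sum = 167
Change 2: A[5] 6 -> 9, delta = 3, sum = 170
Change 3: A[5] 9 -> 3, delta = -6, sum = 164
Change 4: A[3] 33 -> 20, delta = -13, sum = 151

Answer: 151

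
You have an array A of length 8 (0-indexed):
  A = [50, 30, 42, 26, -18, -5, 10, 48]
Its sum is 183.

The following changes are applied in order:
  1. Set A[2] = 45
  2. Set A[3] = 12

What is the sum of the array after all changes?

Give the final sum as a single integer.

Answer: 172

Derivation:
Initial sum: 183
Change 1: A[2] 42 -> 45, delta = 3, sum = 186
Change 2: A[3] 26 -> 12, delta = -14, sum = 172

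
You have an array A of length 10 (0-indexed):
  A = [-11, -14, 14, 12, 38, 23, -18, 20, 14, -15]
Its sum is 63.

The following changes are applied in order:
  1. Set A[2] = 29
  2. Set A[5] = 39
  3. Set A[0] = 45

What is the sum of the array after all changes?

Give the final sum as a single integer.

Answer: 150

Derivation:
Initial sum: 63
Change 1: A[2] 14 -> 29, delta = 15, sum = 78
Change 2: A[5] 23 -> 39, delta = 16, sum = 94
Change 3: A[0] -11 -> 45, delta = 56, sum = 150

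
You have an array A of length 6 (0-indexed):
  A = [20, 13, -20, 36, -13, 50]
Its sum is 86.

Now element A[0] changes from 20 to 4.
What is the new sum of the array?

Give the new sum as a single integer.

Old value at index 0: 20
New value at index 0: 4
Delta = 4 - 20 = -16
New sum = old_sum + delta = 86 + (-16) = 70

Answer: 70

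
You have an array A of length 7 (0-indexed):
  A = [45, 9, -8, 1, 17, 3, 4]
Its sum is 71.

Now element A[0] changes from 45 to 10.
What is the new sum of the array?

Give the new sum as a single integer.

Old value at index 0: 45
New value at index 0: 10
Delta = 10 - 45 = -35
New sum = old_sum + delta = 71 + (-35) = 36

Answer: 36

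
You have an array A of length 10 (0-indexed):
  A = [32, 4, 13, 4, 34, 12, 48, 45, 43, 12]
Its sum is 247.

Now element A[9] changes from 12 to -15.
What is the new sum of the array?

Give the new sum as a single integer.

Answer: 220

Derivation:
Old value at index 9: 12
New value at index 9: -15
Delta = -15 - 12 = -27
New sum = old_sum + delta = 247 + (-27) = 220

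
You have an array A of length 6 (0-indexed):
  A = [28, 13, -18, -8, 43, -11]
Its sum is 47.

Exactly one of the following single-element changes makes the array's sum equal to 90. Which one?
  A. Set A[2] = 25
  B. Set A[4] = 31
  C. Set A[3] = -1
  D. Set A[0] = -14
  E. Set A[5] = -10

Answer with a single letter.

Answer: A

Derivation:
Option A: A[2] -18->25, delta=43, new_sum=47+(43)=90 <-- matches target
Option B: A[4] 43->31, delta=-12, new_sum=47+(-12)=35
Option C: A[3] -8->-1, delta=7, new_sum=47+(7)=54
Option D: A[0] 28->-14, delta=-42, new_sum=47+(-42)=5
Option E: A[5] -11->-10, delta=1, new_sum=47+(1)=48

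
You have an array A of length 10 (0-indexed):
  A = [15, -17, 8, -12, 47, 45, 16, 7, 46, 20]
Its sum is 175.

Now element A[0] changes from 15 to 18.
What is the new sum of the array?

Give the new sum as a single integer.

Answer: 178

Derivation:
Old value at index 0: 15
New value at index 0: 18
Delta = 18 - 15 = 3
New sum = old_sum + delta = 175 + (3) = 178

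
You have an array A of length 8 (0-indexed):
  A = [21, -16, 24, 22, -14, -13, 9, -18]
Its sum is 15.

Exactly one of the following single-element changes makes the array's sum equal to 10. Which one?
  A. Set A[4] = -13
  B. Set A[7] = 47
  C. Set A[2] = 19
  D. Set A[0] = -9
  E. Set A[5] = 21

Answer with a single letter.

Answer: C

Derivation:
Option A: A[4] -14->-13, delta=1, new_sum=15+(1)=16
Option B: A[7] -18->47, delta=65, new_sum=15+(65)=80
Option C: A[2] 24->19, delta=-5, new_sum=15+(-5)=10 <-- matches target
Option D: A[0] 21->-9, delta=-30, new_sum=15+(-30)=-15
Option E: A[5] -13->21, delta=34, new_sum=15+(34)=49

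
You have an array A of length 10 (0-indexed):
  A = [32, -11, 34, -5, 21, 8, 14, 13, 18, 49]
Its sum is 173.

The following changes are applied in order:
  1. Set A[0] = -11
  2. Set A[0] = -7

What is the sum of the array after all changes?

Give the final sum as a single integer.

Initial sum: 173
Change 1: A[0] 32 -> -11, delta = -43, sum = 130
Change 2: A[0] -11 -> -7, delta = 4, sum = 134

Answer: 134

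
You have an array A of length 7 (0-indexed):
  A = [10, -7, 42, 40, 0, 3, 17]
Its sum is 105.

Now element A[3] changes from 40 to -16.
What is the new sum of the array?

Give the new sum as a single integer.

Old value at index 3: 40
New value at index 3: -16
Delta = -16 - 40 = -56
New sum = old_sum + delta = 105 + (-56) = 49

Answer: 49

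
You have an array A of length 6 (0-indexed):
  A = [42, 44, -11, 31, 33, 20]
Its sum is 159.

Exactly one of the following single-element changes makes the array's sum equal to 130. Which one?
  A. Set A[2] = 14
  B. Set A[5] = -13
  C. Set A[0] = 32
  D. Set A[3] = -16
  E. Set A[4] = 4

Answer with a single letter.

Option A: A[2] -11->14, delta=25, new_sum=159+(25)=184
Option B: A[5] 20->-13, delta=-33, new_sum=159+(-33)=126
Option C: A[0] 42->32, delta=-10, new_sum=159+(-10)=149
Option D: A[3] 31->-16, delta=-47, new_sum=159+(-47)=112
Option E: A[4] 33->4, delta=-29, new_sum=159+(-29)=130 <-- matches target

Answer: E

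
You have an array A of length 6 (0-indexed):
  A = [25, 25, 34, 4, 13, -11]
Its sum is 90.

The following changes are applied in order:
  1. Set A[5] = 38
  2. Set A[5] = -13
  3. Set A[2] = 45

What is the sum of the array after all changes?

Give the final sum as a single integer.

Initial sum: 90
Change 1: A[5] -11 -> 38, delta = 49, sum = 139
Change 2: A[5] 38 -> -13, delta = -51, sum = 88
Change 3: A[2] 34 -> 45, delta = 11, sum = 99

Answer: 99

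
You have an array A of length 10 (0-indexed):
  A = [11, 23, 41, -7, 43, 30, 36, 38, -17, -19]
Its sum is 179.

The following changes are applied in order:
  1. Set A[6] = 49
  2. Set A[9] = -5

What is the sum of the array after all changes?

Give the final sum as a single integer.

Initial sum: 179
Change 1: A[6] 36 -> 49, delta = 13, sum = 192
Change 2: A[9] -19 -> -5, delta = 14, sum = 206

Answer: 206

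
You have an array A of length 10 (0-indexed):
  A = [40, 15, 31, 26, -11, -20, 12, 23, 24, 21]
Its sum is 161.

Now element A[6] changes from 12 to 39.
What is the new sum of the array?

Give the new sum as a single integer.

Old value at index 6: 12
New value at index 6: 39
Delta = 39 - 12 = 27
New sum = old_sum + delta = 161 + (27) = 188

Answer: 188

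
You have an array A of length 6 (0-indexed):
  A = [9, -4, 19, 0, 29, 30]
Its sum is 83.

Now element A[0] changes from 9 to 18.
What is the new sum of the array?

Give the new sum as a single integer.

Old value at index 0: 9
New value at index 0: 18
Delta = 18 - 9 = 9
New sum = old_sum + delta = 83 + (9) = 92

Answer: 92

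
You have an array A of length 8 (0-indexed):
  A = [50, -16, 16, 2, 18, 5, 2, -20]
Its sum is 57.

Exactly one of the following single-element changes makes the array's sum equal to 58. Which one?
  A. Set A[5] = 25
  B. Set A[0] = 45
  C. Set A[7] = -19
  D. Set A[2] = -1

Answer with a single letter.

Answer: C

Derivation:
Option A: A[5] 5->25, delta=20, new_sum=57+(20)=77
Option B: A[0] 50->45, delta=-5, new_sum=57+(-5)=52
Option C: A[7] -20->-19, delta=1, new_sum=57+(1)=58 <-- matches target
Option D: A[2] 16->-1, delta=-17, new_sum=57+(-17)=40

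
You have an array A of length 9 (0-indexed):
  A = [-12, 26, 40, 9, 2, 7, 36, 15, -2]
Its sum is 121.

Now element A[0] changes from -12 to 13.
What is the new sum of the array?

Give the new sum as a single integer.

Old value at index 0: -12
New value at index 0: 13
Delta = 13 - -12 = 25
New sum = old_sum + delta = 121 + (25) = 146

Answer: 146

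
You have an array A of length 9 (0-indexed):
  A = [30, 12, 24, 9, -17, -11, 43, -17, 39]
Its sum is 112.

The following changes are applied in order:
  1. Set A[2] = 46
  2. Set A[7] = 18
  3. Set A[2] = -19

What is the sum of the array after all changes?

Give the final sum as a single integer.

Initial sum: 112
Change 1: A[2] 24 -> 46, delta = 22, sum = 134
Change 2: A[7] -17 -> 18, delta = 35, sum = 169
Change 3: A[2] 46 -> -19, delta = -65, sum = 104

Answer: 104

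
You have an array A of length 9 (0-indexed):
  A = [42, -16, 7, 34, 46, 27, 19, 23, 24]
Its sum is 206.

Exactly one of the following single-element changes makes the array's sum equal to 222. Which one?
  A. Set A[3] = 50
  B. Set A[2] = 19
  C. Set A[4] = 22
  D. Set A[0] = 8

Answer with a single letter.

Answer: A

Derivation:
Option A: A[3] 34->50, delta=16, new_sum=206+(16)=222 <-- matches target
Option B: A[2] 7->19, delta=12, new_sum=206+(12)=218
Option C: A[4] 46->22, delta=-24, new_sum=206+(-24)=182
Option D: A[0] 42->8, delta=-34, new_sum=206+(-34)=172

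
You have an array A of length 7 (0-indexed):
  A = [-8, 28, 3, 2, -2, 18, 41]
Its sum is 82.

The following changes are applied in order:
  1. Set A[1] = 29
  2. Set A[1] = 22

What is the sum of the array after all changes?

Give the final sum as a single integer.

Initial sum: 82
Change 1: A[1] 28 -> 29, delta = 1, sum = 83
Change 2: A[1] 29 -> 22, delta = -7, sum = 76

Answer: 76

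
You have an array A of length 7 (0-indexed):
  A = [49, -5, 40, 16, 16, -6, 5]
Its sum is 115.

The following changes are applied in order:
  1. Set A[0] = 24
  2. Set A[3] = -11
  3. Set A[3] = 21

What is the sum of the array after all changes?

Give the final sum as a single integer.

Answer: 95

Derivation:
Initial sum: 115
Change 1: A[0] 49 -> 24, delta = -25, sum = 90
Change 2: A[3] 16 -> -11, delta = -27, sum = 63
Change 3: A[3] -11 -> 21, delta = 32, sum = 95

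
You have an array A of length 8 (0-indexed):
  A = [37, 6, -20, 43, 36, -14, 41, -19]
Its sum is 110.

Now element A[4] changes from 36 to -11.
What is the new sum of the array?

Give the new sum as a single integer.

Answer: 63

Derivation:
Old value at index 4: 36
New value at index 4: -11
Delta = -11 - 36 = -47
New sum = old_sum + delta = 110 + (-47) = 63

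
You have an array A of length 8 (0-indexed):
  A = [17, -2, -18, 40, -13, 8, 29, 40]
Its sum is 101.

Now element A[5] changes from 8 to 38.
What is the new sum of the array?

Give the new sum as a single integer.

Answer: 131

Derivation:
Old value at index 5: 8
New value at index 5: 38
Delta = 38 - 8 = 30
New sum = old_sum + delta = 101 + (30) = 131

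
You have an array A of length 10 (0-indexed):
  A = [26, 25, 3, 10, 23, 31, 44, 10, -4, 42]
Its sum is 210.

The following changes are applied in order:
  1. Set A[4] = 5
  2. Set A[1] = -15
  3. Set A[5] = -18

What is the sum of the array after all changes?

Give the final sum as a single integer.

Answer: 103

Derivation:
Initial sum: 210
Change 1: A[4] 23 -> 5, delta = -18, sum = 192
Change 2: A[1] 25 -> -15, delta = -40, sum = 152
Change 3: A[5] 31 -> -18, delta = -49, sum = 103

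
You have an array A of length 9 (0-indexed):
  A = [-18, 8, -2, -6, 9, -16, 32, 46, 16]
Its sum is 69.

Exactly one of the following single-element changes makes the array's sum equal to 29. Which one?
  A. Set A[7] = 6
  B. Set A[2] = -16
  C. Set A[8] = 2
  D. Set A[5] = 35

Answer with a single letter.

Answer: A

Derivation:
Option A: A[7] 46->6, delta=-40, new_sum=69+(-40)=29 <-- matches target
Option B: A[2] -2->-16, delta=-14, new_sum=69+(-14)=55
Option C: A[8] 16->2, delta=-14, new_sum=69+(-14)=55
Option D: A[5] -16->35, delta=51, new_sum=69+(51)=120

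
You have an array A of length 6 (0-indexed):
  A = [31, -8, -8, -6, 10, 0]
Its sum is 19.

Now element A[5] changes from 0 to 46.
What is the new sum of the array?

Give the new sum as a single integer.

Old value at index 5: 0
New value at index 5: 46
Delta = 46 - 0 = 46
New sum = old_sum + delta = 19 + (46) = 65

Answer: 65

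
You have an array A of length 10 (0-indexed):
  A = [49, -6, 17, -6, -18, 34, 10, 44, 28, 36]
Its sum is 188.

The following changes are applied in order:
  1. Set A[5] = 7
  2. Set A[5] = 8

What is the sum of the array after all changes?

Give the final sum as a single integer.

Answer: 162

Derivation:
Initial sum: 188
Change 1: A[5] 34 -> 7, delta = -27, sum = 161
Change 2: A[5] 7 -> 8, delta = 1, sum = 162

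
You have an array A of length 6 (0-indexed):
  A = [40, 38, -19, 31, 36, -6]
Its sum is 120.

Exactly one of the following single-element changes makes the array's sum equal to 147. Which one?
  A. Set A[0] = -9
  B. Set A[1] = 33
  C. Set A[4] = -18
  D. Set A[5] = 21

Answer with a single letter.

Option A: A[0] 40->-9, delta=-49, new_sum=120+(-49)=71
Option B: A[1] 38->33, delta=-5, new_sum=120+(-5)=115
Option C: A[4] 36->-18, delta=-54, new_sum=120+(-54)=66
Option D: A[5] -6->21, delta=27, new_sum=120+(27)=147 <-- matches target

Answer: D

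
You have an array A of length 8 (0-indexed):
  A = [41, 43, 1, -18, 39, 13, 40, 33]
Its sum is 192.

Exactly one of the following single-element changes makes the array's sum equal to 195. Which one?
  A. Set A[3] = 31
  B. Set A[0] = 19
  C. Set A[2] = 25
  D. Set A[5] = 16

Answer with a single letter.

Answer: D

Derivation:
Option A: A[3] -18->31, delta=49, new_sum=192+(49)=241
Option B: A[0] 41->19, delta=-22, new_sum=192+(-22)=170
Option C: A[2] 1->25, delta=24, new_sum=192+(24)=216
Option D: A[5] 13->16, delta=3, new_sum=192+(3)=195 <-- matches target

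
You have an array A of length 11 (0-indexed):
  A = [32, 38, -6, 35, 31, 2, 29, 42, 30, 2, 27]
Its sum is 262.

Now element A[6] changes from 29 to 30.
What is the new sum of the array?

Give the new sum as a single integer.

Answer: 263

Derivation:
Old value at index 6: 29
New value at index 6: 30
Delta = 30 - 29 = 1
New sum = old_sum + delta = 262 + (1) = 263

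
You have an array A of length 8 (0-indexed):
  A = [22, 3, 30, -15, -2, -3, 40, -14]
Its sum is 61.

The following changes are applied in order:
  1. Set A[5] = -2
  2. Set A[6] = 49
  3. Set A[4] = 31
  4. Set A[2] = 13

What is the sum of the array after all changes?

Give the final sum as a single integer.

Answer: 87

Derivation:
Initial sum: 61
Change 1: A[5] -3 -> -2, delta = 1, sum = 62
Change 2: A[6] 40 -> 49, delta = 9, sum = 71
Change 3: A[4] -2 -> 31, delta = 33, sum = 104
Change 4: A[2] 30 -> 13, delta = -17, sum = 87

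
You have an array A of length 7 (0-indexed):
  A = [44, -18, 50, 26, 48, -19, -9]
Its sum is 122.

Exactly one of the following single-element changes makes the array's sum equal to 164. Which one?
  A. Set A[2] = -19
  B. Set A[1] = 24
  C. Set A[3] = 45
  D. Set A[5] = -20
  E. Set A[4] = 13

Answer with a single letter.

Answer: B

Derivation:
Option A: A[2] 50->-19, delta=-69, new_sum=122+(-69)=53
Option B: A[1] -18->24, delta=42, new_sum=122+(42)=164 <-- matches target
Option C: A[3] 26->45, delta=19, new_sum=122+(19)=141
Option D: A[5] -19->-20, delta=-1, new_sum=122+(-1)=121
Option E: A[4] 48->13, delta=-35, new_sum=122+(-35)=87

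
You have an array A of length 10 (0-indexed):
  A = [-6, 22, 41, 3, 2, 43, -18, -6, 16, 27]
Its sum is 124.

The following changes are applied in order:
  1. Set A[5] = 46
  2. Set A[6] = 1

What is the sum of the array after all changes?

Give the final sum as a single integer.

Answer: 146

Derivation:
Initial sum: 124
Change 1: A[5] 43 -> 46, delta = 3, sum = 127
Change 2: A[6] -18 -> 1, delta = 19, sum = 146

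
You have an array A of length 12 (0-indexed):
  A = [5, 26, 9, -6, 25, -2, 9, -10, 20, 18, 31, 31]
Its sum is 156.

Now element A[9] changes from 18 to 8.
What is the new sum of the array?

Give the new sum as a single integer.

Old value at index 9: 18
New value at index 9: 8
Delta = 8 - 18 = -10
New sum = old_sum + delta = 156 + (-10) = 146

Answer: 146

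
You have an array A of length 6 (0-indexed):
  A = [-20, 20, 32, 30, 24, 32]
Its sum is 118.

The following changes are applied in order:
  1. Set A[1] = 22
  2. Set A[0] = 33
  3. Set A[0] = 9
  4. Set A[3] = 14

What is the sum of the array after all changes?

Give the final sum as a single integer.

Initial sum: 118
Change 1: A[1] 20 -> 22, delta = 2, sum = 120
Change 2: A[0] -20 -> 33, delta = 53, sum = 173
Change 3: A[0] 33 -> 9, delta = -24, sum = 149
Change 4: A[3] 30 -> 14, delta = -16, sum = 133

Answer: 133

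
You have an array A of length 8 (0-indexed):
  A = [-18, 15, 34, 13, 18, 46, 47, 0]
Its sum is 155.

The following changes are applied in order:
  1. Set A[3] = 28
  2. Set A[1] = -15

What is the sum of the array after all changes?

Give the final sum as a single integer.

Answer: 140

Derivation:
Initial sum: 155
Change 1: A[3] 13 -> 28, delta = 15, sum = 170
Change 2: A[1] 15 -> -15, delta = -30, sum = 140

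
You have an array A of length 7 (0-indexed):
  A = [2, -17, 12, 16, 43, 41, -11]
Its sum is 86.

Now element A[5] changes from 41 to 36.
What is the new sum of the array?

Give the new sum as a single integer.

Answer: 81

Derivation:
Old value at index 5: 41
New value at index 5: 36
Delta = 36 - 41 = -5
New sum = old_sum + delta = 86 + (-5) = 81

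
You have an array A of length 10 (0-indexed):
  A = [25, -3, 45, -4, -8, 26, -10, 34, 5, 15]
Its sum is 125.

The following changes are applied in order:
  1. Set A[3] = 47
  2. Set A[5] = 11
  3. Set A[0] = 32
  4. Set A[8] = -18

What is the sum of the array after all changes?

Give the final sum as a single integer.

Initial sum: 125
Change 1: A[3] -4 -> 47, delta = 51, sum = 176
Change 2: A[5] 26 -> 11, delta = -15, sum = 161
Change 3: A[0] 25 -> 32, delta = 7, sum = 168
Change 4: A[8] 5 -> -18, delta = -23, sum = 145

Answer: 145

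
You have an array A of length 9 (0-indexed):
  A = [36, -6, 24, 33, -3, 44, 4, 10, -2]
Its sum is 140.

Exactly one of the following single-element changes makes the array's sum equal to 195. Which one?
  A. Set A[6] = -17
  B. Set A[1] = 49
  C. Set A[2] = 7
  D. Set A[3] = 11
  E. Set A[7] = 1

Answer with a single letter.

Option A: A[6] 4->-17, delta=-21, new_sum=140+(-21)=119
Option B: A[1] -6->49, delta=55, new_sum=140+(55)=195 <-- matches target
Option C: A[2] 24->7, delta=-17, new_sum=140+(-17)=123
Option D: A[3] 33->11, delta=-22, new_sum=140+(-22)=118
Option E: A[7] 10->1, delta=-9, new_sum=140+(-9)=131

Answer: B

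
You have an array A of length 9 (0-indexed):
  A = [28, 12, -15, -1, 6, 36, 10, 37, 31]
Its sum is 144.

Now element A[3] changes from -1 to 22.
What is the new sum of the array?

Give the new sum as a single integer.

Old value at index 3: -1
New value at index 3: 22
Delta = 22 - -1 = 23
New sum = old_sum + delta = 144 + (23) = 167

Answer: 167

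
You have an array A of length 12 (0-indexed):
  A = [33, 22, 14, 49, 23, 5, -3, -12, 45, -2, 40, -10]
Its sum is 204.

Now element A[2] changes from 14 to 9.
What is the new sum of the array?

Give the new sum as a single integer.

Answer: 199

Derivation:
Old value at index 2: 14
New value at index 2: 9
Delta = 9 - 14 = -5
New sum = old_sum + delta = 204 + (-5) = 199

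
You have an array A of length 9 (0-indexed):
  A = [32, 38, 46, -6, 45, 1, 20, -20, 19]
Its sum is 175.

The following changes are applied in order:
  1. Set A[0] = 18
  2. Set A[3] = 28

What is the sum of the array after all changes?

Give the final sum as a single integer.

Answer: 195

Derivation:
Initial sum: 175
Change 1: A[0] 32 -> 18, delta = -14, sum = 161
Change 2: A[3] -6 -> 28, delta = 34, sum = 195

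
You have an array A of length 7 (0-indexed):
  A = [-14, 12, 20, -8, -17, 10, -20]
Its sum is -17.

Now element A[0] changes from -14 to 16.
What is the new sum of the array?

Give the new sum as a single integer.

Old value at index 0: -14
New value at index 0: 16
Delta = 16 - -14 = 30
New sum = old_sum + delta = -17 + (30) = 13

Answer: 13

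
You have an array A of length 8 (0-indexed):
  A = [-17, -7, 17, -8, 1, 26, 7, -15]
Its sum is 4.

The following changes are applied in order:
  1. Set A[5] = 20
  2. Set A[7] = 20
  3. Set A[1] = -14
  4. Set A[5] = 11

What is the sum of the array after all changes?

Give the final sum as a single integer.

Answer: 17

Derivation:
Initial sum: 4
Change 1: A[5] 26 -> 20, delta = -6, sum = -2
Change 2: A[7] -15 -> 20, delta = 35, sum = 33
Change 3: A[1] -7 -> -14, delta = -7, sum = 26
Change 4: A[5] 20 -> 11, delta = -9, sum = 17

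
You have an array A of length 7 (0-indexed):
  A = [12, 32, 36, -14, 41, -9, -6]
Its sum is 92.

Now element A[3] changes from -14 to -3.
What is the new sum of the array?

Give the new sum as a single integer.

Answer: 103

Derivation:
Old value at index 3: -14
New value at index 3: -3
Delta = -3 - -14 = 11
New sum = old_sum + delta = 92 + (11) = 103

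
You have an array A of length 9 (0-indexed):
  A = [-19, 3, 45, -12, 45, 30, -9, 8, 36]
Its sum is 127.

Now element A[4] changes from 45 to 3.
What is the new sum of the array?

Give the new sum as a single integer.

Old value at index 4: 45
New value at index 4: 3
Delta = 3 - 45 = -42
New sum = old_sum + delta = 127 + (-42) = 85

Answer: 85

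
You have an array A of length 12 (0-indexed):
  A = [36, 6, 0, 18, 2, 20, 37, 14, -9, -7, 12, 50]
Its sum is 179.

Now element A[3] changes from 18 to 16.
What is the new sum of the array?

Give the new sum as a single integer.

Old value at index 3: 18
New value at index 3: 16
Delta = 16 - 18 = -2
New sum = old_sum + delta = 179 + (-2) = 177

Answer: 177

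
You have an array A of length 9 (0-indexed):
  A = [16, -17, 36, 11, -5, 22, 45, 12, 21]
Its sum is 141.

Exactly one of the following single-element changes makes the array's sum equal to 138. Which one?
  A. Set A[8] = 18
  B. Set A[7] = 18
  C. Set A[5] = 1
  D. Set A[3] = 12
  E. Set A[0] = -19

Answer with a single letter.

Option A: A[8] 21->18, delta=-3, new_sum=141+(-3)=138 <-- matches target
Option B: A[7] 12->18, delta=6, new_sum=141+(6)=147
Option C: A[5] 22->1, delta=-21, new_sum=141+(-21)=120
Option D: A[3] 11->12, delta=1, new_sum=141+(1)=142
Option E: A[0] 16->-19, delta=-35, new_sum=141+(-35)=106

Answer: A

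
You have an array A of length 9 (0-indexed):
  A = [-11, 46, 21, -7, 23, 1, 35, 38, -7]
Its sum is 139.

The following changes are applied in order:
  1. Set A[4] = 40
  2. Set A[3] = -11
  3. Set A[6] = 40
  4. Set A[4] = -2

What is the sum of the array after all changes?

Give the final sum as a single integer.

Answer: 115

Derivation:
Initial sum: 139
Change 1: A[4] 23 -> 40, delta = 17, sum = 156
Change 2: A[3] -7 -> -11, delta = -4, sum = 152
Change 3: A[6] 35 -> 40, delta = 5, sum = 157
Change 4: A[4] 40 -> -2, delta = -42, sum = 115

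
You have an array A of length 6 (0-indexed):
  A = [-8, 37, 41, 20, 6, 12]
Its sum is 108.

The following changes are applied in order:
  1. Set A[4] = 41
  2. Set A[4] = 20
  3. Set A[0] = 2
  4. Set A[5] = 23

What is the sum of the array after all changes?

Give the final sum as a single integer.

Initial sum: 108
Change 1: A[4] 6 -> 41, delta = 35, sum = 143
Change 2: A[4] 41 -> 20, delta = -21, sum = 122
Change 3: A[0] -8 -> 2, delta = 10, sum = 132
Change 4: A[5] 12 -> 23, delta = 11, sum = 143

Answer: 143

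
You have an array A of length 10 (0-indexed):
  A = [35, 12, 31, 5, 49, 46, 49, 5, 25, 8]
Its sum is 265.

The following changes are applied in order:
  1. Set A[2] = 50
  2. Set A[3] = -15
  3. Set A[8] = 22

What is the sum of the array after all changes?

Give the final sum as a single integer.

Initial sum: 265
Change 1: A[2] 31 -> 50, delta = 19, sum = 284
Change 2: A[3] 5 -> -15, delta = -20, sum = 264
Change 3: A[8] 25 -> 22, delta = -3, sum = 261

Answer: 261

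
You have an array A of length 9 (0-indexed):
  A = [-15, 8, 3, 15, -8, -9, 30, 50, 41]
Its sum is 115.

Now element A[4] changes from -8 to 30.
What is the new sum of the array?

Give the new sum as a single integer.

Old value at index 4: -8
New value at index 4: 30
Delta = 30 - -8 = 38
New sum = old_sum + delta = 115 + (38) = 153

Answer: 153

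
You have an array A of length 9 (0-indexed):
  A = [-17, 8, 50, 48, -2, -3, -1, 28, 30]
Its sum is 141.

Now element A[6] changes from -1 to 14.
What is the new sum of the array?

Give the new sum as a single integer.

Old value at index 6: -1
New value at index 6: 14
Delta = 14 - -1 = 15
New sum = old_sum + delta = 141 + (15) = 156

Answer: 156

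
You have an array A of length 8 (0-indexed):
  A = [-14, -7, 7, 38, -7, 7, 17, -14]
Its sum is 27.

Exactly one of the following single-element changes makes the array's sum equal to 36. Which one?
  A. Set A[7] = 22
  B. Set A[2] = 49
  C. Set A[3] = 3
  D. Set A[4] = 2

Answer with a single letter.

Answer: D

Derivation:
Option A: A[7] -14->22, delta=36, new_sum=27+(36)=63
Option B: A[2] 7->49, delta=42, new_sum=27+(42)=69
Option C: A[3] 38->3, delta=-35, new_sum=27+(-35)=-8
Option D: A[4] -7->2, delta=9, new_sum=27+(9)=36 <-- matches target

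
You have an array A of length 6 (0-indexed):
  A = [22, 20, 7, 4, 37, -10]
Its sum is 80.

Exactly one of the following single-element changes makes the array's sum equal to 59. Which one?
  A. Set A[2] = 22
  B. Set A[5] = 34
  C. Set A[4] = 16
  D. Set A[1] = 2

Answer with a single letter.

Option A: A[2] 7->22, delta=15, new_sum=80+(15)=95
Option B: A[5] -10->34, delta=44, new_sum=80+(44)=124
Option C: A[4] 37->16, delta=-21, new_sum=80+(-21)=59 <-- matches target
Option D: A[1] 20->2, delta=-18, new_sum=80+(-18)=62

Answer: C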